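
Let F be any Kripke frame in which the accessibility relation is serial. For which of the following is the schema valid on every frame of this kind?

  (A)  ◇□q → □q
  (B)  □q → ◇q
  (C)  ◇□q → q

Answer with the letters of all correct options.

B

(A) ◇□q → □q (the dual of axiom 5) characterises the euclidean frames. Such an R need not be euclidean — not valid.
(B) □q → ◇q is axiom D, which corresponds to seriality. Every such R is serial — valid.
(C) ◇□q → q is the dual of axiom B; it is valid on a frame exactly when R is symmetric. Such an R need not be symmetric, so not valid.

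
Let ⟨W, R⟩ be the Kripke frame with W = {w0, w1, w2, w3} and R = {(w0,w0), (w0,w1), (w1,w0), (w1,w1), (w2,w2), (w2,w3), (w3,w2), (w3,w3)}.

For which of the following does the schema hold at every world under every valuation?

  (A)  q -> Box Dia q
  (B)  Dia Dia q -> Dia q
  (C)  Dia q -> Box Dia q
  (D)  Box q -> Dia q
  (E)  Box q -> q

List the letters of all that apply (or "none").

A, B, C, D, E

R is reflexive: each world relates to itself.
R is symmetric: every R-edge is matched by its reverse.
R is transitive: R is closed under composition.
R is euclidean: any two R-successors of the same world are R-related.
R is serial: every world has an R-successor.
(A) q -> Box Dia q (axiom B) characterises the symmetric frames. R is symmetric — valid.
(B) Dia Dia q -> Dia q is the dual of axiom 4, which corresponds to transitivity. R is transitive — valid.
(C) Dia q -> Box Dia q (axiom 5) characterises the euclidean frames. R is euclidean — valid.
(D) Box q -> Dia q is axiom D, which corresponds to seriality. R is serial — valid.
(E) Box q -> q (axiom T) characterises the reflexive frames. R is reflexive — valid.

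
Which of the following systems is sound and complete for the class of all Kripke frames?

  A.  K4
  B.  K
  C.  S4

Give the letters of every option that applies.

(A) K4 is determined by the class of transitive frames.
(B) K is determined by exactly this class.
(C) S4 is determined by the class of reflexive and transitive frames.

B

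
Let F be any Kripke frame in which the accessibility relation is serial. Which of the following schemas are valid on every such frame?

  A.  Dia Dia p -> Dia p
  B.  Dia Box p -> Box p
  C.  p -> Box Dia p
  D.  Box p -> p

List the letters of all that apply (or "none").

none

(A) Dia Dia p -> Dia p is the dual of axiom 4; it is valid on a frame exactly when R is transitive. Such an R need not be transitive, so not valid.
(B) Dia Box p -> Box p (the dual of axiom 5) characterises the euclidean frames. Such an R need not be euclidean — not valid.
(C) axiom B: valid iff R is symmetric. Such an R need not be symmetric — not valid.
(D) Box p -> p is axiom T; it is valid on a frame exactly when R is reflexive. Such an R need not be reflexive, so not valid.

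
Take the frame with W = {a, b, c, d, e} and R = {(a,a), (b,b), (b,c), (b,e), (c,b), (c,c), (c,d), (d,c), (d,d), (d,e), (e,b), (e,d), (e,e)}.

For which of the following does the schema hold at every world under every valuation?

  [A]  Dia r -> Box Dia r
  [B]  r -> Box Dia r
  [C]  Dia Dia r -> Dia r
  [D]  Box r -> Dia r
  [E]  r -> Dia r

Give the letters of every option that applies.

B, D, E

R is reflexive: each world relates to itself.
R is symmetric: every R-edge is matched by its reverse.
R is not transitive: b R c and c R d but not b R d.
R is not euclidean: b R c and b R e but not c R e.
R is serial: every world has an R-successor.
(A) Dia r -> Box Dia r is axiom 5, which corresponds to the euclidean property. R is not euclidean — not valid.
(B) axiom B: valid iff R is symmetric. R is symmetric — valid.
(C) the dual of axiom 4: valid iff R is transitive. R is not transitive — not valid.
(D) axiom D: valid iff R is serial. R is serial — valid.
(E) the dual of axiom T: valid iff R is reflexive. R is reflexive — valid.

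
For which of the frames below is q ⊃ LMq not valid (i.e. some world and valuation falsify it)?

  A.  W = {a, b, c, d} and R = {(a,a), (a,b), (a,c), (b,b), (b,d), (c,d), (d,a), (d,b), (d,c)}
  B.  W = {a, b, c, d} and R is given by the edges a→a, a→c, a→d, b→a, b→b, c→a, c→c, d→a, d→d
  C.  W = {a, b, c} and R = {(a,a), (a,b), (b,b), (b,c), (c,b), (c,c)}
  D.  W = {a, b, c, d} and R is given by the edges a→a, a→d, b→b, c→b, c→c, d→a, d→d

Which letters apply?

The schema q ⊃ LMq is axiom B; it is valid on a frame iff R is symmetric.
(A) R is not symmetric (a R b but not b R a), so the schema fails here.
(B) R is not symmetric (b R a but not a R b), so the schema fails here.
(C) R is not symmetric (a R b but not b R a), so the schema fails here.
(D) R is not symmetric (c R b but not b R c), so the schema fails here.

A, B, C, D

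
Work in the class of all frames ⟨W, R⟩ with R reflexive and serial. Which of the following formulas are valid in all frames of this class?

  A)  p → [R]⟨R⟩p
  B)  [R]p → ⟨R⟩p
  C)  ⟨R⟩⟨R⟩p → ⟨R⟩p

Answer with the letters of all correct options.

(A) p → [R]⟨R⟩p (axiom B) characterises the symmetric frames. Such an R need not be symmetric — not valid.
(B) [R]p → ⟨R⟩p (axiom D) characterises the serial frames. Every such R is serial — valid.
(C) ⟨R⟩⟨R⟩p → ⟨R⟩p is the dual of axiom 4, which corresponds to transitivity. Such an R need not be transitive — not valid.

B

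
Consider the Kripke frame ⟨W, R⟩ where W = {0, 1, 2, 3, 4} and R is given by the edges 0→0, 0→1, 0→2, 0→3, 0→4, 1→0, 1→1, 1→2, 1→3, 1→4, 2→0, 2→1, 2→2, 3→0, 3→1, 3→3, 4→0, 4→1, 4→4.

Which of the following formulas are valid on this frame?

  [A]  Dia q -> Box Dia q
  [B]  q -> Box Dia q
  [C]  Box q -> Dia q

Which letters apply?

B, C

R is symmetric: every R-edge is matched by its reverse.
R is not euclidean: 0 R 2 and 0 R 3 but not 2 R 3.
R is serial: every world has an R-successor.
(A) Dia q -> Box Dia q (axiom 5) characterises the euclidean frames. R is not euclidean — not valid.
(B) q -> Box Dia q (axiom B) characterises the symmetric frames. R is symmetric — valid.
(C) Box q -> Dia q is axiom D; it is valid on a frame exactly when R is serial. R is serial, so valid.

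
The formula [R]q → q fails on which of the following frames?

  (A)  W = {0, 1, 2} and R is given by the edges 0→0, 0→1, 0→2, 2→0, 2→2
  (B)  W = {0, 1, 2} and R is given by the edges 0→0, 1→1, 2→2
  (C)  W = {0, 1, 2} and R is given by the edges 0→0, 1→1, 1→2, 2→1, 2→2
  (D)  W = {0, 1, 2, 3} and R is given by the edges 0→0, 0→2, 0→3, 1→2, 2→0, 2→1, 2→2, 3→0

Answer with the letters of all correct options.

The schema [R]q → q is axiom T; it is valid on a frame iff R is reflexive.
(A) R is not reflexive (not 1 R 1), so the schema fails here.
(B) R is reflexive (each world relates to itself), so the schema is valid here.
(C) R is reflexive (each world relates to itself), so the schema is valid here.
(D) R is not reflexive (not 1 R 1), so the schema fails here.

A, D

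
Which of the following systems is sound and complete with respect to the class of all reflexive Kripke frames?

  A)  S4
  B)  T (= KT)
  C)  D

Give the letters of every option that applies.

(A) S4 is determined by the class of reflexive and transitive frames.
(B) T (= KT) is determined by exactly this class.
(C) D is determined by the class of serial frames.

B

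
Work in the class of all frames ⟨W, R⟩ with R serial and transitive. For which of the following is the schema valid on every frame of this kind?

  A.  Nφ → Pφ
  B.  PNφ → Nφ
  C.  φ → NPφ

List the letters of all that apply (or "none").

(A) Nφ → Pφ (axiom D) characterises the serial frames. Every such R is serial — valid.
(B) PNφ → Nφ (the dual of axiom 5) characterises the euclidean frames. Such an R need not be euclidean — not valid.
(C) φ → NPφ is axiom B, which corresponds to symmetry. Such an R need not be symmetric — not valid.

A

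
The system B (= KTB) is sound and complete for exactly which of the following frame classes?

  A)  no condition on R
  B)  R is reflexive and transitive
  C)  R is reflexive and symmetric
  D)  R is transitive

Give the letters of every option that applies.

C

(A) this class determines K, not B (= KTB).
(B) this class determines S4, not B (= KTB).
(C) B (= KTB) is sound and complete for exactly this class.
(D) this class determines K4, not B (= KTB).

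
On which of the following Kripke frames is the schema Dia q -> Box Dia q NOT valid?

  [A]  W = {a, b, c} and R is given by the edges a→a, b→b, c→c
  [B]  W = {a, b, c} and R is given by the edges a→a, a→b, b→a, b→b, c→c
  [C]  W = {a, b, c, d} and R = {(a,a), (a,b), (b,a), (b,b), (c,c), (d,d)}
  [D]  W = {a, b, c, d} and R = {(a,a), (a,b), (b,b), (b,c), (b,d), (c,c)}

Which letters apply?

D

The schema Dia q -> Box Dia q is axiom 5; it is valid on a frame iff R is euclidean.
(A) R is euclidean (any two R-successors of the same world are R-related), so the schema is valid here.
(B) R is euclidean (any two R-successors of the same world are R-related), so the schema is valid here.
(C) R is euclidean (any two R-successors of the same world are R-related), so the schema is valid here.
(D) R is not euclidean (a R b and a R a but not b R a), so the schema fails here.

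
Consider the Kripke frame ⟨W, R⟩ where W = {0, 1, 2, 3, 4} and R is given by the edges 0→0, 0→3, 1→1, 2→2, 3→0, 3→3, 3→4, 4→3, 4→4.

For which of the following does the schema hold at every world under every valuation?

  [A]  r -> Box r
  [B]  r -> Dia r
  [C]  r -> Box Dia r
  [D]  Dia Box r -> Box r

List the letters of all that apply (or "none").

B, C

R is reflexive: each world relates to itself.
R is symmetric: every R-edge is matched by its reverse.
R is not euclidean: 3 R 0 and 3 R 4 but not 0 R 4.
R is not a subset of the identity: 0 R 3 with 0 ≠ 3.
(A) r -> Box r is equivalent to ◇p→p; it holds exactly when R ⊆ identity. Here R ⊄ identity — not valid.
(B) r -> Dia r is the dual of axiom T, which corresponds to reflexivity. R is reflexive — valid.
(C) r -> Box Dia r is axiom B; it is valid on a frame exactly when R is symmetric. R is symmetric, so valid.
(D) Dia Box r -> Box r is the dual of axiom 5; it is valid on a frame exactly when R is euclidean. R is not euclidean, so not valid.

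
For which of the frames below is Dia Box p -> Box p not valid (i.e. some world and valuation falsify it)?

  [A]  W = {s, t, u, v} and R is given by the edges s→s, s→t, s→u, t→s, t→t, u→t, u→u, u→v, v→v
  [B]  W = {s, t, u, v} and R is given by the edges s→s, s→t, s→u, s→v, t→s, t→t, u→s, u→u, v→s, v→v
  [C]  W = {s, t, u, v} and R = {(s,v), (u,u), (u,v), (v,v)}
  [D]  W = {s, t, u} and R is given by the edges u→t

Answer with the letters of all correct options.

A, B, C, D

The schema Dia Box p -> Box p is the dual of axiom 5; it is valid on a frame iff R is euclidean.
(A) R is not euclidean (s R t and s R u but not t R u), so the schema fails here.
(B) R is not euclidean (s R t and s R u but not t R u), so the schema fails here.
(C) R is not euclidean (u R v and u R u but not v R u), so the schema fails here.
(D) R is not euclidean (u R t and u R t but not t R t), so the schema fails here.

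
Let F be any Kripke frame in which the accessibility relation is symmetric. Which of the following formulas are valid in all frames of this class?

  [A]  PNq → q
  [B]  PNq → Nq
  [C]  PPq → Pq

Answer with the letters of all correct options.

A

(A) PNq → q (the dual of axiom B) characterises the symmetric frames. Every such R is symmetric — valid.
(B) the dual of axiom 5: valid iff R is euclidean. Such an R need not be euclidean — not valid.
(C) PPq → Pq (the dual of axiom 4) characterises the transitive frames. Such an R need not be transitive — not valid.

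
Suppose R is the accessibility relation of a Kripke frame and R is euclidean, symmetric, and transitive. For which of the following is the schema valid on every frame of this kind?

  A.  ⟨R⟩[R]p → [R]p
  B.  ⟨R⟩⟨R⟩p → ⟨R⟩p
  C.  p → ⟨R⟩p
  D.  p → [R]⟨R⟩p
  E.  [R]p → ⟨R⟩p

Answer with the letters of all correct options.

A, B, D

(A) ⟨R⟩[R]p → [R]p is the dual of axiom 5, which corresponds to the euclidean property. Every such R is euclidean — valid.
(B) ⟨R⟩⟨R⟩p → ⟨R⟩p is the dual of axiom 4, which corresponds to transitivity. Every such R is transitive — valid.
(C) p → ⟨R⟩p is the dual of axiom T, which corresponds to reflexivity. Such an R need not be reflexive — not valid.
(D) p → [R]⟨R⟩p (axiom B) characterises the symmetric frames. Every such R is symmetric — valid.
(E) [R]p → ⟨R⟩p is axiom D; it is valid on a frame exactly when R is serial. Such an R need not be serial, so not valid.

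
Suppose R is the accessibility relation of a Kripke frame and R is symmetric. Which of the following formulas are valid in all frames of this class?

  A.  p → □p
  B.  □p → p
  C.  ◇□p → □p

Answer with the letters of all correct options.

none

(A) p → □p is valid only on frames where every R-edge is a self-loop. Such an R need not be a subset of the identity — not valid.
(B) □p → p is axiom T; it is valid on a frame exactly when R is reflexive. Such an R need not be reflexive, so not valid.
(C) the dual of axiom 5: valid iff R is euclidean. Such an R need not be euclidean — not valid.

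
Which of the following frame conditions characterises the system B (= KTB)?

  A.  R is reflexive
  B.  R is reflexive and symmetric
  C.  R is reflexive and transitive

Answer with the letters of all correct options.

(A) this class determines T (= KT), not B (= KTB).
(B) B (= KTB) is sound and complete for exactly this class.
(C) this class determines S4, not B (= KTB).

B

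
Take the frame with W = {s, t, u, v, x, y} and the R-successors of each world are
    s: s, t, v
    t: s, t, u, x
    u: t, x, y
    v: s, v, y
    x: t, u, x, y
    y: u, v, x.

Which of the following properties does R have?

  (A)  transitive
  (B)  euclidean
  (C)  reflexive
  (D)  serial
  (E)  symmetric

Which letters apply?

(A) not transitive: s R t and t R u but not s R u.
(B) not euclidean: s R t and s R v but not t R v.
(C) not reflexive: not u R u.
(D) serial: every world has an R-successor.
(E) symmetric: every R-edge is matched by its reverse.

D, E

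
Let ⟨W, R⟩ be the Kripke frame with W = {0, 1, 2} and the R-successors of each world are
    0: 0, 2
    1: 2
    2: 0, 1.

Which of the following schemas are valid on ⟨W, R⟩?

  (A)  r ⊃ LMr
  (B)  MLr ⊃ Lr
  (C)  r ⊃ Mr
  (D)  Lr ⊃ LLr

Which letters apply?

R is not reflexive: not 1 R 1.
R is symmetric: every R-edge is matched by its reverse.
R is not transitive: 0 R 2 and 2 R 1 but not 0 R 1.
R is not euclidean: 2 R 0 and 2 R 1 but not 0 R 1.
(A) axiom B: valid iff R is symmetric. R is symmetric — valid.
(B) MLr ⊃ Lr is the dual of axiom 5; it is valid on a frame exactly when R is euclidean. R is not euclidean, so not valid.
(C) the dual of axiom T: valid iff R is reflexive. R is not reflexive — not valid.
(D) axiom 4: valid iff R is transitive. R is not transitive — not valid.

A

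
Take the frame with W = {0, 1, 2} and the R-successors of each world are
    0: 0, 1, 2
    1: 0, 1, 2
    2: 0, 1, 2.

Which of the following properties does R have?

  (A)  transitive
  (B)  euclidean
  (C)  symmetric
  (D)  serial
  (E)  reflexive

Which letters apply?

(A) transitive: R is closed under composition.
(B) euclidean: any two R-successors of the same world are R-related.
(C) symmetric: every R-edge is matched by its reverse.
(D) serial: every world has an R-successor.
(E) reflexive: each world relates to itself.

A, B, C, D, E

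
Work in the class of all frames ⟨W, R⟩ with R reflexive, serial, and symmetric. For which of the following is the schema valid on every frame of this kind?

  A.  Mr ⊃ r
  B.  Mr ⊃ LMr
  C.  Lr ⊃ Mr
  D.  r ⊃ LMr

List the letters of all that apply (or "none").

C, D

(A) Mr ⊃ r is valid only on frames where every R-edge is a self-loop. Such an R need not be a subset of the identity — not valid.
(B) Mr ⊃ LMr is axiom 5; it is valid on a frame exactly when R is euclidean. Such an R need not be euclidean, so not valid.
(C) Lr ⊃ Mr is axiom D, which corresponds to seriality. Every such R is serial — valid.
(D) axiom B: valid iff R is symmetric. Every such R is symmetric — valid.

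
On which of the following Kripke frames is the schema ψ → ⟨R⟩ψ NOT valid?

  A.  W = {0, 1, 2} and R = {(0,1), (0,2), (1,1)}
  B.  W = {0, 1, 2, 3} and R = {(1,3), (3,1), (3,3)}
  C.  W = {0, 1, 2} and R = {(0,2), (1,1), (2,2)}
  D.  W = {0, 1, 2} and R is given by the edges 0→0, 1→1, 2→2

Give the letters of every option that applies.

The schema ψ → ⟨R⟩ψ is the dual of axiom T; it is valid on a frame iff R is reflexive.
(A) R is not reflexive (not 0 R 0), so the schema fails here.
(B) R is not reflexive (not 0 R 0), so the schema fails here.
(C) R is not reflexive (not 0 R 0), so the schema fails here.
(D) R is reflexive (each world relates to itself), so the schema is valid here.

A, B, C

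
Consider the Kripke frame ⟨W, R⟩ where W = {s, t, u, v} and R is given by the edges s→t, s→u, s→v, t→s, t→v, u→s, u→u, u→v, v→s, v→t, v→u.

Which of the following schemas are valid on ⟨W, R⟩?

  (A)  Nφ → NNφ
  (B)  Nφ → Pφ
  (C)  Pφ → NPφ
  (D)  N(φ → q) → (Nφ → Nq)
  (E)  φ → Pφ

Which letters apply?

R is not reflexive: not s R s.
R is not transitive: s R t and t R s but not s R s.
R is not euclidean: s R t and s R u but not t R u.
R is serial: every world has an R-successor.
(A) Nφ → NNφ is axiom 4, which corresponds to transitivity. R is not transitive — not valid.
(B) Nφ → Pφ is axiom D; it is valid on a frame exactly when R is serial. R is serial, so valid.
(C) axiom 5: valid iff R is euclidean. R is not euclidean — not valid.
(D) N(φ → q) → (Nφ → Nq) is the K axiom; it holds on all frames — valid.
(E) φ → Pφ (the dual of axiom T) characterises the reflexive frames. R is not reflexive — not valid.

B, D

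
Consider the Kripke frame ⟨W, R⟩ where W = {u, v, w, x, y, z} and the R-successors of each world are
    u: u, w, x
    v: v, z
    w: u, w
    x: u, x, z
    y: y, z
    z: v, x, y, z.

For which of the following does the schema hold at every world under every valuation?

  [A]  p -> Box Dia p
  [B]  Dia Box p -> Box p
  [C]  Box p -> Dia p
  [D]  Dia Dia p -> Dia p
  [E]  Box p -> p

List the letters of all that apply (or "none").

A, C, E

R is reflexive: each world relates to itself.
R is symmetric: every R-edge is matched by its reverse.
R is not transitive: u R x and x R z but not u R z.
R is not euclidean: u R w and u R x but not w R x.
R is serial: every world has an R-successor.
(A) p -> Box Dia p is axiom B; it is valid on a frame exactly when R is symmetric. R is symmetric, so valid.
(B) Dia Box p -> Box p is the dual of axiom 5; it is valid on a frame exactly when R is euclidean. R is not euclidean, so not valid.
(C) Box p -> Dia p (axiom D) characterises the serial frames. R is serial — valid.
(D) Dia Dia p -> Dia p is the dual of axiom 4, which corresponds to transitivity. R is not transitive — not valid.
(E) Box p -> p is axiom T, which corresponds to reflexivity. R is reflexive — valid.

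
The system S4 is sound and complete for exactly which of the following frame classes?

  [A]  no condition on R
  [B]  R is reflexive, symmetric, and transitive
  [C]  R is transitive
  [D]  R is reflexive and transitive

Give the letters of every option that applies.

D

(A) this class determines K, not S4.
(B) this class determines S5, not S4.
(C) this class determines K4, not S4.
(D) S4 is sound and complete for exactly this class.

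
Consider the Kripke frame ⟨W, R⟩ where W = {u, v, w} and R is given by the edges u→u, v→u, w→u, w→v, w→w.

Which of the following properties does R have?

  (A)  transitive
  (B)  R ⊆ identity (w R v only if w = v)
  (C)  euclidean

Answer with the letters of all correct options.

A

(A) transitive: R is closed under composition.
(B) not ⊆ identity: v R u with v ≠ u.
(C) not euclidean: w R u and w R v but not u R v.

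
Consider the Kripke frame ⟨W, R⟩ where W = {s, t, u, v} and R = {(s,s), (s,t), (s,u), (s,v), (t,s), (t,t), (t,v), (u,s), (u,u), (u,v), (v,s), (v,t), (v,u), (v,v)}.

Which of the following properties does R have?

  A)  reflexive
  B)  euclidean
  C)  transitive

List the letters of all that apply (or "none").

A

(A) reflexive: each world relates to itself.
(B) not euclidean: s R t and s R u but not t R u.
(C) not transitive: t R s and s R u but not t R u.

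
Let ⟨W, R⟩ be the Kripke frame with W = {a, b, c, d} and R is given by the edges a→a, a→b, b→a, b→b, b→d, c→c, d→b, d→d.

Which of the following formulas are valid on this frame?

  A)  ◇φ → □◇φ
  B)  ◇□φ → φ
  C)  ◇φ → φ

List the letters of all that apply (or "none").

B

R is symmetric: every R-edge is matched by its reverse.
R is not euclidean: b R a and b R d but not a R d.
R is not a subset of the identity: a R b with a ≠ b.
(A) ◇φ → □◇φ (axiom 5) characterises the euclidean frames. R is not euclidean — not valid.
(B) ◇□φ → φ (the dual of axiom B) characterises the symmetric frames. R is symmetric — valid.
(C) ◇φ → φ is the converse of T; it holds exactly when R ⊆ identity. Here R ⊄ identity — not valid.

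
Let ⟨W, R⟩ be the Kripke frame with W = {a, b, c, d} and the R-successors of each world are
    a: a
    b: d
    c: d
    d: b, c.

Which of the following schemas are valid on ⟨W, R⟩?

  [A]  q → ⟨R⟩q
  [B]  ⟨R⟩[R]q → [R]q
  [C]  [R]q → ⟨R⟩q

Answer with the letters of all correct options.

C

R is not reflexive: not b R b.
R is not euclidean: d R b and d R c but not b R c.
R is serial: every world has an R-successor.
(A) q → ⟨R⟩q is the dual of axiom T; it is valid on a frame exactly when R is reflexive. R is not reflexive, so not valid.
(B) ⟨R⟩[R]q → [R]q (the dual of axiom 5) characterises the euclidean frames. R is not euclidean — not valid.
(C) [R]q → ⟨R⟩q is axiom D, which corresponds to seriality. R is serial — valid.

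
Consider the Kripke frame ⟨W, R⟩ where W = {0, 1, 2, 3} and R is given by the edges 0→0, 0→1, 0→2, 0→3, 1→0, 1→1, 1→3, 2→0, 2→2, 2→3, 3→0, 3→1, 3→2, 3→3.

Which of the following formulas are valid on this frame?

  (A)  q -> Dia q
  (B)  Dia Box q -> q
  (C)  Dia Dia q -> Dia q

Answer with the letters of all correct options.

A, B

R is reflexive: each world relates to itself.
R is symmetric: every R-edge is matched by its reverse.
R is not transitive: 1 R 0 and 0 R 2 but not 1 R 2.
(A) q -> Dia q is the dual of axiom T; it is valid on a frame exactly when R is reflexive. R is reflexive, so valid.
(B) the dual of axiom B: valid iff R is symmetric. R is symmetric — valid.
(C) Dia Dia q -> Dia q (the dual of axiom 4) characterises the transitive frames. R is not transitive — not valid.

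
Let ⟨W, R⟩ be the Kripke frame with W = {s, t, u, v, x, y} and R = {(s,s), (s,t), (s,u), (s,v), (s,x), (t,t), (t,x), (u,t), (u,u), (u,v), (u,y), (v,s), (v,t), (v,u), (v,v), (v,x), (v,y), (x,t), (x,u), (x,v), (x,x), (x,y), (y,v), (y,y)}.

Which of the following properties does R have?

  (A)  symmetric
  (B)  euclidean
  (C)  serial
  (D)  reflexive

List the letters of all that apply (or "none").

(A) not symmetric: s R t but not t R s.
(B) not euclidean: s R t and s R s but not t R s.
(C) serial: every world has an R-successor.
(D) reflexive: each world relates to itself.

C, D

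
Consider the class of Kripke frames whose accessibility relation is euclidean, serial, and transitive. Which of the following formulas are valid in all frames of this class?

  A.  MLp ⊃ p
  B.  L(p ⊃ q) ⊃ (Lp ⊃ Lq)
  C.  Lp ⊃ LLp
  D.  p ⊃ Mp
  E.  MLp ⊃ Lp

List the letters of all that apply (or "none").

(A) MLp ⊃ p is the dual of axiom B; it is valid on a frame exactly when R is symmetric. Such an R need not be symmetric, so not valid.
(B) L(p ⊃ q) ⊃ (Lp ⊃ Lq) is the K axiom; it holds on all frames — valid.
(C) Lp ⊃ LLp (axiom 4) characterises the transitive frames. Every such R is transitive — valid.
(D) p ⊃ Mp is the dual of axiom T, which corresponds to reflexivity. Such an R need not be reflexive — not valid.
(E) MLp ⊃ Lp is the dual of axiom 5; it is valid on a frame exactly when R is euclidean. Every such R is euclidean, so valid.

B, C, E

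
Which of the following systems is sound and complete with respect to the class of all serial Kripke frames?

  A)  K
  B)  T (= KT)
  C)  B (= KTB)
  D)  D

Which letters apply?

(A) K is determined by the class of arbitrary frames.
(B) T (= KT) is determined by the class of reflexive frames.
(C) B (= KTB) is determined by the class of reflexive and symmetric frames.
(D) D is determined by exactly this class.

D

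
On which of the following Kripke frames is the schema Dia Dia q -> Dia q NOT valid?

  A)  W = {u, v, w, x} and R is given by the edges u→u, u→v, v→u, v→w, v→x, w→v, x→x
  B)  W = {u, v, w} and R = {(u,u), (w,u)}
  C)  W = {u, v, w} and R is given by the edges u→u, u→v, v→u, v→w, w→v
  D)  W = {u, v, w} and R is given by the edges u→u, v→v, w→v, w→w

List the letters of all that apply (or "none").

A, C

The schema Dia Dia q -> Dia q is the dual of axiom 4; it is valid on a frame iff R is transitive.
(A) R is not transitive (u R v and v R w but not u R w), so the schema fails here.
(B) R is transitive (R is closed under composition), so the schema is valid here.
(C) R is not transitive (u R v and v R w but not u R w), so the schema fails here.
(D) R is transitive (R is closed under composition), so the schema is valid here.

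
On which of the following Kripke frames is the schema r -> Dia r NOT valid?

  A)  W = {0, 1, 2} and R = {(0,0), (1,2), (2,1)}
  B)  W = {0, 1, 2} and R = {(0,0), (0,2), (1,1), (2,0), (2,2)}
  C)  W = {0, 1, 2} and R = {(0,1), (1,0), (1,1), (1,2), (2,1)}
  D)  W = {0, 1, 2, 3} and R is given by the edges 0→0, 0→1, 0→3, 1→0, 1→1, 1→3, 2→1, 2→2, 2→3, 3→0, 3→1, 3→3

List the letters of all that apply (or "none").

A, C

The schema r -> Dia r is the dual of axiom T; it is valid on a frame iff R is reflexive.
(A) R is not reflexive (not 1 R 1), so the schema fails here.
(B) R is reflexive (each world relates to itself), so the schema is valid here.
(C) R is not reflexive (not 0 R 0), so the schema fails here.
(D) R is reflexive (each world relates to itself), so the schema is valid here.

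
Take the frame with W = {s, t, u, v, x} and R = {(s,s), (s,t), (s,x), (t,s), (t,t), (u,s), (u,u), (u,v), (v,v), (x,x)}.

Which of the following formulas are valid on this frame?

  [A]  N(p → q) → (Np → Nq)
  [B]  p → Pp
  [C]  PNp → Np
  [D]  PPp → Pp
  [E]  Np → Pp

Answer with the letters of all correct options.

A, B, E

R is reflexive: each world relates to itself.
R is not transitive: t R s and s R x but not t R x.
R is not euclidean: s R t and s R x but not t R x.
R is serial: every world has an R-successor.
(A) N(p → q) → (Np → Nq) is axiom K, valid on every Kripke frame — valid.
(B) p → Pp is the dual of axiom T, which corresponds to reflexivity. R is reflexive — valid.
(C) the dual of axiom 5: valid iff R is euclidean. R is not euclidean — not valid.
(D) PPp → Pp is the dual of axiom 4; it is valid on a frame exactly when R is transitive. R is not transitive, so not valid.
(E) axiom D: valid iff R is serial. R is serial — valid.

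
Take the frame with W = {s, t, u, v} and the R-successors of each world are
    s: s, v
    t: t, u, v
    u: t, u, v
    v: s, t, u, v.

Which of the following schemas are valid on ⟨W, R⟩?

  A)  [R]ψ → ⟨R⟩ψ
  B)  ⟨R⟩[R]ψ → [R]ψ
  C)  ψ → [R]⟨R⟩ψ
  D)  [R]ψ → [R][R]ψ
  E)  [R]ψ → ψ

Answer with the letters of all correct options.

A, C, E

R is reflexive: each world relates to itself.
R is symmetric: every R-edge is matched by its reverse.
R is not transitive: s R v and v R t but not s R t.
R is not euclidean: v R s and v R t but not s R t.
R is serial: every world has an R-successor.
(A) [R]ψ → ⟨R⟩ψ (axiom D) characterises the serial frames. R is serial — valid.
(B) ⟨R⟩[R]ψ → [R]ψ (the dual of axiom 5) characterises the euclidean frames. R is not euclidean — not valid.
(C) axiom B: valid iff R is symmetric. R is symmetric — valid.
(D) [R]ψ → [R][R]ψ (axiom 4) characterises the transitive frames. R is not transitive — not valid.
(E) [R]ψ → ψ (axiom T) characterises the reflexive frames. R is reflexive — valid.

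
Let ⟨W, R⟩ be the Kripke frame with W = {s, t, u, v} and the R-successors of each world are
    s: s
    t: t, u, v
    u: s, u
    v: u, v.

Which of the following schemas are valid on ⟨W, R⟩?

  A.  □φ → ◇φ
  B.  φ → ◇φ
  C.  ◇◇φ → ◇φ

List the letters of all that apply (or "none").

A, B

R is reflexive: each world relates to itself.
R is not transitive: t R u and u R s but not t R s.
R is serial: every world has an R-successor.
(A) □φ → ◇φ (axiom D) characterises the serial frames. R is serial — valid.
(B) φ → ◇φ (the dual of axiom T) characterises the reflexive frames. R is reflexive — valid.
(C) ◇◇φ → ◇φ (the dual of axiom 4) characterises the transitive frames. R is not transitive — not valid.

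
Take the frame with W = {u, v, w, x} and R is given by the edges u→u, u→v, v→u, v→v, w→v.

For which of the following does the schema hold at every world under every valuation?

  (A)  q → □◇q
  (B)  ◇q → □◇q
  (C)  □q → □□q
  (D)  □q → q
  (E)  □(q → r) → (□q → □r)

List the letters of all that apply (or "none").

B, E

R is not reflexive: not w R w.
R is not symmetric: w R v but not v R w.
R is not transitive: w R v and v R u but not w R u.
R is euclidean: any two R-successors of the same world are R-related.
(A) q → □◇q (axiom B) characterises the symmetric frames. R is not symmetric — not valid.
(B) ◇q → □◇q is axiom 5, which corresponds to the euclidean property. R is euclidean — valid.
(C) axiom 4: valid iff R is transitive. R is not transitive — not valid.
(D) □q → q is axiom T; it is valid on a frame exactly when R is reflexive. R is not reflexive, so not valid.
(E) □(q → r) → (□q → □r) is the K axiom; it holds on all frames — valid.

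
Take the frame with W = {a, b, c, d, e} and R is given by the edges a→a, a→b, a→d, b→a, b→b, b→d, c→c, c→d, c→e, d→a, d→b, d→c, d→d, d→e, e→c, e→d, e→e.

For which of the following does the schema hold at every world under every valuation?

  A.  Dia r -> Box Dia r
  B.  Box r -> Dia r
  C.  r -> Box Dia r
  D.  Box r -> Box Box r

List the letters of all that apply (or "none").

R is symmetric: every R-edge is matched by its reverse.
R is not transitive: a R d and d R c but not a R c.
R is not euclidean: d R a and d R c but not a R c.
R is serial: every world has an R-successor.
(A) Dia r -> Box Dia r is axiom 5, which corresponds to the euclidean property. R is not euclidean — not valid.
(B) axiom D: valid iff R is serial. R is serial — valid.
(C) r -> Box Dia r (axiom B) characterises the symmetric frames. R is symmetric — valid.
(D) Box r -> Box Box r is axiom 4, which corresponds to transitivity. R is not transitive — not valid.

B, C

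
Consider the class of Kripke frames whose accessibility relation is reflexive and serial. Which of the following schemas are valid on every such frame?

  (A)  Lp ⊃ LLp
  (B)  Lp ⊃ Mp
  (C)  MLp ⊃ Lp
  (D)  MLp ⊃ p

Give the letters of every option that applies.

B

(A) Lp ⊃ LLp is axiom 4, which corresponds to transitivity. Such an R need not be transitive — not valid.
(B) Lp ⊃ Mp is axiom D, which corresponds to seriality. Every such R is serial — valid.
(C) MLp ⊃ Lp is the dual of axiom 5, which corresponds to the euclidean property. Such an R need not be euclidean — not valid.
(D) MLp ⊃ p is the dual of axiom B, which corresponds to symmetry. Such an R need not be symmetric — not valid.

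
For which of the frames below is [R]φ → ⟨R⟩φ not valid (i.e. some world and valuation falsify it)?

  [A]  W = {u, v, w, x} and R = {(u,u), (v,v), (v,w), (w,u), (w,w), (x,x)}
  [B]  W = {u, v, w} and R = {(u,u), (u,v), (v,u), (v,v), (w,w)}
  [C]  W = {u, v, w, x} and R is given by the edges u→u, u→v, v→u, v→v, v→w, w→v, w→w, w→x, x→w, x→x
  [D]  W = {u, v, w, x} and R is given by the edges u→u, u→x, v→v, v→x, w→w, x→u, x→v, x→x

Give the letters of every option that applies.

none

The schema [R]φ → ⟨R⟩φ is axiom D; it is valid on a frame iff R is serial.
(A) R is serial (every world has an R-successor), so the schema is valid here.
(B) R is serial (every world has an R-successor), so the schema is valid here.
(C) R is serial (every world has an R-successor), so the schema is valid here.
(D) R is serial (every world has an R-successor), so the schema is valid here.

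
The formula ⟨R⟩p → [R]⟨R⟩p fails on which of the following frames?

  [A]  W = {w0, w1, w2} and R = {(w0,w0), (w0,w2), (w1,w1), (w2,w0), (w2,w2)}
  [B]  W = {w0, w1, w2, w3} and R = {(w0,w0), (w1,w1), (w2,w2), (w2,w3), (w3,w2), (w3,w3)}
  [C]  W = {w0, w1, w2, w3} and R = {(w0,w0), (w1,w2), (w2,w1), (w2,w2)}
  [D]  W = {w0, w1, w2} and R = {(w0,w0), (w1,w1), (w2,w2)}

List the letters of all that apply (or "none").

The schema ⟨R⟩p → [R]⟨R⟩p is axiom 5; it is valid on a frame iff R is euclidean.
(A) R is euclidean (any two R-successors of the same world are R-related), so the schema is valid here.
(B) R is euclidean (any two R-successors of the same world are R-related), so the schema is valid here.
(C) R is not euclidean (w2 R w1 and w2 R w1 but not w1 R w1), so the schema fails here.
(D) R is euclidean (any two R-successors of the same world are R-related), so the schema is valid here.

C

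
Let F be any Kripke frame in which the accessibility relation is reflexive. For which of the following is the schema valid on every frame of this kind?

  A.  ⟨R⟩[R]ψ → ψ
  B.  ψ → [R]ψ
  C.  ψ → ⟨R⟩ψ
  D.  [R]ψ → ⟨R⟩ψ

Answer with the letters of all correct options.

A reflexive relation is serial.
(A) ⟨R⟩[R]ψ → ψ is the dual of axiom B, which corresponds to symmetry. Such an R need not be symmetric — not valid.
(B) ψ → [R]ψ (equivalent to ◇p→p) corresponds to R being a subset of the identity. Such an R need not be a subset of the identity, so not valid.
(C) ψ → ⟨R⟩ψ is the dual of axiom T; it is valid on a frame exactly when R is reflexive. Every such R is reflexive, so valid.
(D) axiom D: valid iff R is serial. Every such R is serial — valid.

C, D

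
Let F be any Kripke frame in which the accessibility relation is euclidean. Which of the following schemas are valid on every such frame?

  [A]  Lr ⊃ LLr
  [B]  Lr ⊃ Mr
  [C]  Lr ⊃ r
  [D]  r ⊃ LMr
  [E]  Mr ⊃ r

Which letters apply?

(A) Lr ⊃ LLr (axiom 4) characterises the transitive frames. Such an R need not be transitive — not valid.
(B) axiom D: valid iff R is serial. Such an R need not be serial — not valid.
(C) Lr ⊃ r is axiom T, which corresponds to reflexivity. Such an R need not be reflexive — not valid.
(D) r ⊃ LMr is axiom B, which corresponds to symmetry. Such an R need not be symmetric — not valid.
(E) Mr ⊃ r (the converse of T) corresponds to R being a subset of the identity. Such an R need not be a subset of the identity, so not valid.

none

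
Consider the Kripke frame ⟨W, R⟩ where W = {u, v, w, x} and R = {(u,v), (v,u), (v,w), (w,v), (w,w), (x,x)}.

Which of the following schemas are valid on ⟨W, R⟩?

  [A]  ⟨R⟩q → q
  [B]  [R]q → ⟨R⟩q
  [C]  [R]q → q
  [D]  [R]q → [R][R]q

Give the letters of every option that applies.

B

R is not reflexive: not u R u.
R is not transitive: u R v and v R u but not u R u.
R is serial: every world has an R-successor.
R is not a subset of the identity: u R v with u ≠ v.
(A) ⟨R⟩q → q is valid only on frames where every R-edge is a self-loop. Here R ⊄ identity — not valid.
(B) axiom D: valid iff R is serial. R is serial — valid.
(C) [R]q → q is axiom T; it is valid on a frame exactly when R is reflexive. R is not reflexive, so not valid.
(D) [R]q → [R][R]q (axiom 4) characterises the transitive frames. R is not transitive — not valid.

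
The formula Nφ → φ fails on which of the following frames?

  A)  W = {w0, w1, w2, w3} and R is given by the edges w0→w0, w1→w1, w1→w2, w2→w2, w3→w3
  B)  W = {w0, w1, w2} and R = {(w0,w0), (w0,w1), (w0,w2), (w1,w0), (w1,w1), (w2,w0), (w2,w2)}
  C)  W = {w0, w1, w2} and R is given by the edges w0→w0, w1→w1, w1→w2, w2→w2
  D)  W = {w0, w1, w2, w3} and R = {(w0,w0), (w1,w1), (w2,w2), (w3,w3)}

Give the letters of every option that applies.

none

The schema Nφ → φ is axiom T; it is valid on a frame iff R is reflexive.
(A) R is reflexive (each world relates to itself), so the schema is valid here.
(B) R is reflexive (each world relates to itself), so the schema is valid here.
(C) R is reflexive (each world relates to itself), so the schema is valid here.
(D) R is reflexive (each world relates to itself), so the schema is valid here.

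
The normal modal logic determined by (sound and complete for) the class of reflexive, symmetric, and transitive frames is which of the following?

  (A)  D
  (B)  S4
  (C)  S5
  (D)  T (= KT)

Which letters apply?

C

(A) D is determined by the class of serial frames.
(B) S4 is determined by the class of reflexive and transitive frames.
(C) S5 is determined by exactly this class.
(D) T (= KT) is determined by the class of reflexive frames.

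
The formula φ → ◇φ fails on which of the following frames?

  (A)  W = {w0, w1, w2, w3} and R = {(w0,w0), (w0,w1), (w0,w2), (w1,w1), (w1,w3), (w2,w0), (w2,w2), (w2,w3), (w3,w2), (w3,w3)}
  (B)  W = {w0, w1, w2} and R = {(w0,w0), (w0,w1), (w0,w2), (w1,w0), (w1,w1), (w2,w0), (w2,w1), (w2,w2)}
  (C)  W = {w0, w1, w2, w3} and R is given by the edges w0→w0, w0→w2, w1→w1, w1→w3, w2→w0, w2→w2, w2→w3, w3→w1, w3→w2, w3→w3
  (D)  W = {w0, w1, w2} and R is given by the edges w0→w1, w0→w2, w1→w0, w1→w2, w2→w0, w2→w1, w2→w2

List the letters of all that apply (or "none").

The schema φ → ◇φ is the dual of axiom T; it is valid on a frame iff R is reflexive.
(A) R is reflexive (each world relates to itself), so the schema is valid here.
(B) R is reflexive (each world relates to itself), so the schema is valid here.
(C) R is reflexive (each world relates to itself), so the schema is valid here.
(D) R is not reflexive (not w0 R w0), so the schema fails here.

D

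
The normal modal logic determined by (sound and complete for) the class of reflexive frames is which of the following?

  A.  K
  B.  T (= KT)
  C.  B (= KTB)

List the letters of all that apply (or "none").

B

(A) K is determined by the class of arbitrary frames.
(B) T (= KT) is determined by exactly this class.
(C) B (= KTB) is determined by the class of reflexive and symmetric frames.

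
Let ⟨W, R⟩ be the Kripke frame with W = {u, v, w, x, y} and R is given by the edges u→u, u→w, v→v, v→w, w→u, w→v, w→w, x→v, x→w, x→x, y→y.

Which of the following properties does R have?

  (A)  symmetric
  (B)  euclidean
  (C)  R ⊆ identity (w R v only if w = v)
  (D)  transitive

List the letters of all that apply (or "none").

(A) not symmetric: x R v but not v R x.
(B) not euclidean: w R u and w R v but not u R v.
(C) not ⊆ identity: u R w with u ≠ w.
(D) not transitive: u R w and w R v but not u R v.

none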